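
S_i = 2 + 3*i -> [2, 5, 8, 11, 14]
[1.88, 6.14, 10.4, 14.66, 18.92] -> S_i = 1.88 + 4.26*i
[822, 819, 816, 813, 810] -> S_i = 822 + -3*i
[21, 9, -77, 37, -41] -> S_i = Random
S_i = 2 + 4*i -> [2, 6, 10, 14, 18]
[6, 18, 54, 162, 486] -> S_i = 6*3^i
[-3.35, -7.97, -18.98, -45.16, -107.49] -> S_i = -3.35*2.38^i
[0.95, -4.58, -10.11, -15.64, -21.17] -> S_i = 0.95 + -5.53*i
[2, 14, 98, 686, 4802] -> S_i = 2*7^i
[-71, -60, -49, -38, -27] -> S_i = -71 + 11*i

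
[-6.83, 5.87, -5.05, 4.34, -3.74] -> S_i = -6.83*(-0.86)^i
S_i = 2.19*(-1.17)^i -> [2.19, -2.56, 3.0, -3.51, 4.1]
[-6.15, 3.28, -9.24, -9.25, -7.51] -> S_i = Random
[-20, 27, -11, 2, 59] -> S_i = Random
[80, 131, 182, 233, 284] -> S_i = 80 + 51*i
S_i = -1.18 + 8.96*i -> [-1.18, 7.78, 16.74, 25.7, 34.66]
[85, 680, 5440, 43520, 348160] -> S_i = 85*8^i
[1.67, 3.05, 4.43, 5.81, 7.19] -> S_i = 1.67 + 1.38*i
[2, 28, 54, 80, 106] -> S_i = 2 + 26*i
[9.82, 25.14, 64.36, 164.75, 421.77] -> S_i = 9.82*2.56^i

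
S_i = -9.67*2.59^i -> [-9.67, -25.05, -64.87, -168.01, -435.14]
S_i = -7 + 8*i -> [-7, 1, 9, 17, 25]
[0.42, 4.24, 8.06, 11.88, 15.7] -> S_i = 0.42 + 3.82*i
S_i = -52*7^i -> [-52, -364, -2548, -17836, -124852]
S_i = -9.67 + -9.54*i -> [-9.67, -19.21, -28.75, -38.29, -47.83]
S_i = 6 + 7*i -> [6, 13, 20, 27, 34]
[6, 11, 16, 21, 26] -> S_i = 6 + 5*i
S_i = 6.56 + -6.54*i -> [6.56, 0.02, -6.52, -13.06, -19.6]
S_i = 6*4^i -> [6, 24, 96, 384, 1536]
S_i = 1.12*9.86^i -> [1.12, 11.04, 108.89, 1073.62, 10585.85]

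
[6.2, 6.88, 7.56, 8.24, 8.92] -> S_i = 6.20 + 0.68*i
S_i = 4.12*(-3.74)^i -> [4.12, -15.41, 57.63, -215.53, 806.09]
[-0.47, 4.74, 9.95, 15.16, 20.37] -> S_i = -0.47 + 5.21*i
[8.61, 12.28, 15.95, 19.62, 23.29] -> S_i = 8.61 + 3.67*i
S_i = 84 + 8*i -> [84, 92, 100, 108, 116]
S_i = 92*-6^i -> [92, -552, 3312, -19872, 119232]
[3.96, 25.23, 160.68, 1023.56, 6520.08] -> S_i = 3.96*6.37^i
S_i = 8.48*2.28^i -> [8.48, 19.33, 44.08, 100.51, 229.16]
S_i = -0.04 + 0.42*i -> [-0.04, 0.38, 0.8, 1.22, 1.64]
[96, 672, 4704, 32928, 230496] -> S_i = 96*7^i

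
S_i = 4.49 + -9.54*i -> [4.49, -5.05, -14.59, -24.13, -33.67]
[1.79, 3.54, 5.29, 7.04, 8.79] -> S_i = 1.79 + 1.75*i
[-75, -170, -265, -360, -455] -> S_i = -75 + -95*i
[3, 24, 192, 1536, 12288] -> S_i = 3*8^i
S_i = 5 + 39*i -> [5, 44, 83, 122, 161]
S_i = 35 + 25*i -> [35, 60, 85, 110, 135]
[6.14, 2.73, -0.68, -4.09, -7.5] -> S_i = 6.14 + -3.41*i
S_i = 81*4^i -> [81, 324, 1296, 5184, 20736]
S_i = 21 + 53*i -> [21, 74, 127, 180, 233]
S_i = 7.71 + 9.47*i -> [7.71, 17.18, 26.65, 36.12, 45.59]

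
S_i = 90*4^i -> [90, 360, 1440, 5760, 23040]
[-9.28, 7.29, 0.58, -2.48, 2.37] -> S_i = Random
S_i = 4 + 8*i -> [4, 12, 20, 28, 36]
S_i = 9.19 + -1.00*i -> [9.19, 8.19, 7.19, 6.19, 5.19]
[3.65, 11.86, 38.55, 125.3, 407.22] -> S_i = 3.65*3.25^i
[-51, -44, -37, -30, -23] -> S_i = -51 + 7*i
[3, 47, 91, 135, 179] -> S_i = 3 + 44*i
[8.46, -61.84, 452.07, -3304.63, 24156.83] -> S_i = 8.46*(-7.31)^i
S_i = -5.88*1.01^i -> [-5.88, -5.94, -6.0, -6.06, -6.12]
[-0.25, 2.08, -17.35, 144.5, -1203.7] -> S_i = -0.25*(-8.33)^i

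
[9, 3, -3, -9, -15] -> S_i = 9 + -6*i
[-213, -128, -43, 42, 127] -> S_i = -213 + 85*i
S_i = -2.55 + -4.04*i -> [-2.55, -6.59, -10.63, -14.67, -18.71]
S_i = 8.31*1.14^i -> [8.31, 9.47, 10.8, 12.31, 14.04]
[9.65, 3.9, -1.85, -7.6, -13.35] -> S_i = 9.65 + -5.75*i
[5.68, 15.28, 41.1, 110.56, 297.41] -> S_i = 5.68*2.69^i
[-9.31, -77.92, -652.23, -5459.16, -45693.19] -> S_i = -9.31*8.37^i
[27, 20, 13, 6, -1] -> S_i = 27 + -7*i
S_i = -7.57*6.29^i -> [-7.57, -47.62, -299.5, -1883.86, -11849.46]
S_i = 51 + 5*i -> [51, 56, 61, 66, 71]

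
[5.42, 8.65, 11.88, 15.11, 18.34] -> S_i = 5.42 + 3.23*i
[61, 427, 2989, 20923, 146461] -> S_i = 61*7^i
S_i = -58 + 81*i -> [-58, 23, 104, 185, 266]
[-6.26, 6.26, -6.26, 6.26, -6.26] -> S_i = -6.26*(-1.00)^i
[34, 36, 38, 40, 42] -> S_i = 34 + 2*i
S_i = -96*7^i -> [-96, -672, -4704, -32928, -230496]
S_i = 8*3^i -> [8, 24, 72, 216, 648]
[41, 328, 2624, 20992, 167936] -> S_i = 41*8^i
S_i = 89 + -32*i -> [89, 57, 25, -7, -39]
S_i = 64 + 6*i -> [64, 70, 76, 82, 88]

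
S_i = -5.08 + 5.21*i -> [-5.08, 0.13, 5.34, 10.55, 15.76]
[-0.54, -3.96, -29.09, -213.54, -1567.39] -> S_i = -0.54*7.34^i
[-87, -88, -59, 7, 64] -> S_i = Random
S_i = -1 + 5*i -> [-1, 4, 9, 14, 19]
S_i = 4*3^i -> [4, 12, 36, 108, 324]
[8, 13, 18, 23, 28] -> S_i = 8 + 5*i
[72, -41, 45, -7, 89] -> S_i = Random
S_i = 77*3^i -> [77, 231, 693, 2079, 6237]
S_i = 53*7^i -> [53, 371, 2597, 18179, 127253]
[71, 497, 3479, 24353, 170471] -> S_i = 71*7^i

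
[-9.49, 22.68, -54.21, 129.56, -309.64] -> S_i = -9.49*(-2.39)^i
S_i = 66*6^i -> [66, 396, 2376, 14256, 85536]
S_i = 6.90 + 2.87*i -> [6.9, 9.77, 12.64, 15.51, 18.38]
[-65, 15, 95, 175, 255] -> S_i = -65 + 80*i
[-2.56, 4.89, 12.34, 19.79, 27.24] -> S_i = -2.56 + 7.45*i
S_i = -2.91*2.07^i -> [-2.91, -6.02, -12.47, -25.81, -53.43]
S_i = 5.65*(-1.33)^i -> [5.65, -7.51, 9.99, -13.29, 17.68]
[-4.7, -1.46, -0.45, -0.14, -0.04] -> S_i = -4.70*0.31^i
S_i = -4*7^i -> [-4, -28, -196, -1372, -9604]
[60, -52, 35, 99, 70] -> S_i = Random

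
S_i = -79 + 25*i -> [-79, -54, -29, -4, 21]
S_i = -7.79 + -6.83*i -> [-7.79, -14.62, -21.45, -28.28, -35.11]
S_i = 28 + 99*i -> [28, 127, 226, 325, 424]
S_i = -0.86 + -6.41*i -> [-0.86, -7.27, -13.68, -20.09, -26.5]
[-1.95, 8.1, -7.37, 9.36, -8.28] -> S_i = Random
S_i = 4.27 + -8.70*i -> [4.27, -4.43, -13.13, -21.83, -30.53]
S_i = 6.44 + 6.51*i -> [6.44, 12.95, 19.46, 25.97, 32.48]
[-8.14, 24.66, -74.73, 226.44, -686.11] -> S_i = -8.14*(-3.03)^i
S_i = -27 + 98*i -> [-27, 71, 169, 267, 365]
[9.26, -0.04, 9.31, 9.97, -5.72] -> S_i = Random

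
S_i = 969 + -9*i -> [969, 960, 951, 942, 933]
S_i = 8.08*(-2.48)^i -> [8.08, -20.04, 49.7, -123.24, 305.65]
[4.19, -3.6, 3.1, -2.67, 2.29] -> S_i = 4.19*(-0.86)^i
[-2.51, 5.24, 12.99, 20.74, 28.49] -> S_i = -2.51 + 7.75*i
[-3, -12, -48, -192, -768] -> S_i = -3*4^i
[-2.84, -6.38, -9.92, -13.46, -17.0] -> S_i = -2.84 + -3.54*i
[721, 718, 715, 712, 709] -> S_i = 721 + -3*i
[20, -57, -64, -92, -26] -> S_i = Random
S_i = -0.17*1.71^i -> [-0.17, -0.29, -0.5, -0.85, -1.45]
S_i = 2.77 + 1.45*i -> [2.77, 4.22, 5.67, 7.12, 8.57]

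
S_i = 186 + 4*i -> [186, 190, 194, 198, 202]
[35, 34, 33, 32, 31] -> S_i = 35 + -1*i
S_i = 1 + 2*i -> [1, 3, 5, 7, 9]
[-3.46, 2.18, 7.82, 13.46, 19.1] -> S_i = -3.46 + 5.64*i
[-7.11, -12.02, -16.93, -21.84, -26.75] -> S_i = -7.11 + -4.91*i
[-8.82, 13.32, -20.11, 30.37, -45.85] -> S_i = -8.82*(-1.51)^i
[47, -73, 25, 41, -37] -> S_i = Random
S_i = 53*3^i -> [53, 159, 477, 1431, 4293]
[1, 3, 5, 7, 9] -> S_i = 1 + 2*i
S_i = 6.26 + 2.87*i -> [6.26, 9.13, 12.0, 14.87, 17.74]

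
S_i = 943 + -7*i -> [943, 936, 929, 922, 915]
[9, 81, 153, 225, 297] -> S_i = 9 + 72*i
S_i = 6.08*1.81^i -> [6.08, 11.0, 19.92, 36.05, 65.26]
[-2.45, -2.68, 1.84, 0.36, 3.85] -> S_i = Random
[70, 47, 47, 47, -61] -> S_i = Random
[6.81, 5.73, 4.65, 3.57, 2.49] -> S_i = 6.81 + -1.08*i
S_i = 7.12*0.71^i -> [7.12, 5.06, 3.59, 2.55, 1.81]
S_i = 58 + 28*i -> [58, 86, 114, 142, 170]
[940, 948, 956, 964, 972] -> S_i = 940 + 8*i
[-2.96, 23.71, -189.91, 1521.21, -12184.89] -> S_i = -2.96*(-8.01)^i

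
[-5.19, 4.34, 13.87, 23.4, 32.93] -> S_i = -5.19 + 9.53*i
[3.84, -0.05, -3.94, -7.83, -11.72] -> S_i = 3.84 + -3.89*i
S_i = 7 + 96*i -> [7, 103, 199, 295, 391]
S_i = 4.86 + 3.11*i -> [4.86, 7.97, 11.08, 14.19, 17.3]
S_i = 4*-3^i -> [4, -12, 36, -108, 324]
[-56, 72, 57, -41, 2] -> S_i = Random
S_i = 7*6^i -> [7, 42, 252, 1512, 9072]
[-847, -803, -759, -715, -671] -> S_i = -847 + 44*i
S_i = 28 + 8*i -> [28, 36, 44, 52, 60]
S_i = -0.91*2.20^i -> [-0.91, -2.0, -4.4, -9.69, -21.32]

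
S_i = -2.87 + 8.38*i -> [-2.87, 5.51, 13.89, 22.27, 30.65]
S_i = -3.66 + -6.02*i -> [-3.66, -9.68, -15.7, -21.72, -27.74]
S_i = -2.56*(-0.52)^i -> [-2.56, 1.33, -0.69, 0.36, -0.19]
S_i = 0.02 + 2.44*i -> [0.02, 2.46, 4.9, 7.34, 9.78]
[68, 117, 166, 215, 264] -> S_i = 68 + 49*i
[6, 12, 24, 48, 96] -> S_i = 6*2^i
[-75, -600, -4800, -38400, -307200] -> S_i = -75*8^i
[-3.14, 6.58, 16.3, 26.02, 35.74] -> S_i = -3.14 + 9.72*i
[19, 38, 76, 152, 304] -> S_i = 19*2^i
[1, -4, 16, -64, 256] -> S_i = 1*-4^i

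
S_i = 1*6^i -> [1, 6, 36, 216, 1296]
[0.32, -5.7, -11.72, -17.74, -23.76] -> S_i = 0.32 + -6.02*i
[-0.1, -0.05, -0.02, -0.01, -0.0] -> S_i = -0.10*0.45^i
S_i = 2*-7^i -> [2, -14, 98, -686, 4802]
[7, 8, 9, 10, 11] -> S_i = 7 + 1*i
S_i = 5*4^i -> [5, 20, 80, 320, 1280]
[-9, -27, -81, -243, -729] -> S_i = -9*3^i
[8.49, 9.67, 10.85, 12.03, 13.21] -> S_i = 8.49 + 1.18*i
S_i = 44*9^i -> [44, 396, 3564, 32076, 288684]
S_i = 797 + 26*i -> [797, 823, 849, 875, 901]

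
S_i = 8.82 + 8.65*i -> [8.82, 17.47, 26.12, 34.77, 43.42]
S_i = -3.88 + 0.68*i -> [-3.88, -3.2, -2.52, -1.84, -1.16]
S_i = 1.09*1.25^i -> [1.09, 1.36, 1.7, 2.13, 2.66]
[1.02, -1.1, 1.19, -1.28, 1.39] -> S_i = 1.02*(-1.08)^i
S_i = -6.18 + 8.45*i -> [-6.18, 2.27, 10.72, 19.17, 27.62]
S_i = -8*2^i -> [-8, -16, -32, -64, -128]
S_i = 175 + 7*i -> [175, 182, 189, 196, 203]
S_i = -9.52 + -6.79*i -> [-9.52, -16.31, -23.1, -29.89, -36.68]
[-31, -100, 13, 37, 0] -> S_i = Random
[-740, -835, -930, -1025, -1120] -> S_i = -740 + -95*i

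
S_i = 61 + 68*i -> [61, 129, 197, 265, 333]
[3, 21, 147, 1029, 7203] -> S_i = 3*7^i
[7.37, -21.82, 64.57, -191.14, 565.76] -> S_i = 7.37*(-2.96)^i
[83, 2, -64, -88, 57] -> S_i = Random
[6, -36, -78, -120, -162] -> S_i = 6 + -42*i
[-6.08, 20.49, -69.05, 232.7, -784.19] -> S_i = -6.08*(-3.37)^i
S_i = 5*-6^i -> [5, -30, 180, -1080, 6480]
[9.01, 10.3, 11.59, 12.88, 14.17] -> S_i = 9.01 + 1.29*i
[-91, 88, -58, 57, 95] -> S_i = Random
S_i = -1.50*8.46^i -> [-1.5, -12.69, -107.36, -908.24, -7683.74]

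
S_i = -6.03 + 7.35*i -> [-6.03, 1.32, 8.67, 16.02, 23.37]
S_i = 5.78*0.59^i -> [5.78, 3.41, 2.01, 1.19, 0.7]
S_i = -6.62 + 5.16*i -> [-6.62, -1.46, 3.7, 8.86, 14.02]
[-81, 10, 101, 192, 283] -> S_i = -81 + 91*i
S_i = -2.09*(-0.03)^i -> [-2.09, 0.06, -0.0, 0.0, -0.0]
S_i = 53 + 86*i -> [53, 139, 225, 311, 397]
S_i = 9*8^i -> [9, 72, 576, 4608, 36864]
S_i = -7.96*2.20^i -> [-7.96, -17.51, -38.53, -84.76, -186.47]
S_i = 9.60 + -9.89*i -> [9.6, -0.29, -10.18, -20.07, -29.96]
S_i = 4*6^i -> [4, 24, 144, 864, 5184]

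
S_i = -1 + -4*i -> [-1, -5, -9, -13, -17]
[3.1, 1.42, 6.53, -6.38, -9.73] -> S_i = Random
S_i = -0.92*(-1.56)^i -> [-0.92, 1.44, -2.24, 3.49, -5.45]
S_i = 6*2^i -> [6, 12, 24, 48, 96]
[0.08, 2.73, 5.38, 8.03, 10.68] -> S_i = 0.08 + 2.65*i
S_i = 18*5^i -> [18, 90, 450, 2250, 11250]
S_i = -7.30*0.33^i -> [-7.3, -2.41, -0.79, -0.26, -0.09]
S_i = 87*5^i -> [87, 435, 2175, 10875, 54375]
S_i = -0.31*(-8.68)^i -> [-0.31, 2.69, -23.36, 202.73, -1759.71]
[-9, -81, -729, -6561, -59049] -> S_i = -9*9^i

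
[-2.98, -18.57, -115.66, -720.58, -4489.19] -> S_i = -2.98*6.23^i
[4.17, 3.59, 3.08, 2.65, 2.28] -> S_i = 4.17*0.86^i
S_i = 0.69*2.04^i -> [0.69, 1.41, 2.87, 5.86, 11.95]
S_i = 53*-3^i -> [53, -159, 477, -1431, 4293]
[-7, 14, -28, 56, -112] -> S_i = -7*-2^i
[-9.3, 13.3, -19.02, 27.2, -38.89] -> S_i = -9.30*(-1.43)^i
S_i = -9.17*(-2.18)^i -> [-9.17, 19.99, -43.58, 95.0, -207.11]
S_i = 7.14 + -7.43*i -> [7.14, -0.29, -7.72, -15.15, -22.58]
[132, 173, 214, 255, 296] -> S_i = 132 + 41*i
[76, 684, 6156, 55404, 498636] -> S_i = 76*9^i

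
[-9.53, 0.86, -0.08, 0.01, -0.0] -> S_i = -9.53*(-0.09)^i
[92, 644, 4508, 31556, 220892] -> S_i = 92*7^i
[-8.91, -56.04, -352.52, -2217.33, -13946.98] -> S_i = -8.91*6.29^i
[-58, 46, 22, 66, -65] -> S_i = Random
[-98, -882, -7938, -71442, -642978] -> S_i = -98*9^i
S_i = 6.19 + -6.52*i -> [6.19, -0.33, -6.85, -13.37, -19.89]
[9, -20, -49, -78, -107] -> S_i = 9 + -29*i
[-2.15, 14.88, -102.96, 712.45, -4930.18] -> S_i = -2.15*(-6.92)^i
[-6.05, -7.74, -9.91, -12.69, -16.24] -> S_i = -6.05*1.28^i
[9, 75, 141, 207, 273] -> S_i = 9 + 66*i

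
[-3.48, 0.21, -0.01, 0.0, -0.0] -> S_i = -3.48*(-0.06)^i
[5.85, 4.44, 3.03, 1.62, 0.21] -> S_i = 5.85 + -1.41*i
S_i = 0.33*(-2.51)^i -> [0.33, -0.83, 2.08, -5.22, 13.1]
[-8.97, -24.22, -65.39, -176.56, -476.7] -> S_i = -8.97*2.70^i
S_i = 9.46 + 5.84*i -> [9.46, 15.3, 21.14, 26.98, 32.82]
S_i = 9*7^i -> [9, 63, 441, 3087, 21609]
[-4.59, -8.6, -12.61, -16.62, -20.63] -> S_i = -4.59 + -4.01*i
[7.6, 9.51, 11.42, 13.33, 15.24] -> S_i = 7.60 + 1.91*i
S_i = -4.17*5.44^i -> [-4.17, -22.68, -123.41, -671.32, -3652.01]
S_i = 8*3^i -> [8, 24, 72, 216, 648]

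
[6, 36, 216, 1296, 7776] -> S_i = 6*6^i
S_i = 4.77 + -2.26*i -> [4.77, 2.51, 0.25, -2.01, -4.27]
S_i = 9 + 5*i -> [9, 14, 19, 24, 29]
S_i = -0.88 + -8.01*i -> [-0.88, -8.89, -16.9, -24.91, -32.92]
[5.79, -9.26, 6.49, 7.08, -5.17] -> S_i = Random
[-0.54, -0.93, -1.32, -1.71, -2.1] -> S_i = -0.54 + -0.39*i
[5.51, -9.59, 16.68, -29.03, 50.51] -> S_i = 5.51*(-1.74)^i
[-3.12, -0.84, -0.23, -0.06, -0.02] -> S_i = -3.12*0.27^i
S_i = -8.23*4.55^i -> [-8.23, -37.45, -170.38, -775.24, -3527.32]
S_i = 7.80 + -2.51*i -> [7.8, 5.29, 2.78, 0.27, -2.24]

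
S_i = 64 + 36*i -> [64, 100, 136, 172, 208]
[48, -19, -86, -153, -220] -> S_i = 48 + -67*i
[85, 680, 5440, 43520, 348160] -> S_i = 85*8^i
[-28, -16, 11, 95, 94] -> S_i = Random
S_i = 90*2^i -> [90, 180, 360, 720, 1440]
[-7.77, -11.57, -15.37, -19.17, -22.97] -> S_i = -7.77 + -3.80*i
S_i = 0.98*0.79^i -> [0.98, 0.77, 0.61, 0.48, 0.38]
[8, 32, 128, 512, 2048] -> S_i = 8*4^i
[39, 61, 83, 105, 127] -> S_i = 39 + 22*i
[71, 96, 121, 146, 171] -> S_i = 71 + 25*i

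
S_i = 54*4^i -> [54, 216, 864, 3456, 13824]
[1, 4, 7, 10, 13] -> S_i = 1 + 3*i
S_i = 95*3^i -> [95, 285, 855, 2565, 7695]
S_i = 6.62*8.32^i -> [6.62, 55.08, 458.25, 3812.66, 31721.32]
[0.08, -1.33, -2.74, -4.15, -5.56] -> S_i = 0.08 + -1.41*i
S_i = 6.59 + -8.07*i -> [6.59, -1.48, -9.55, -17.62, -25.69]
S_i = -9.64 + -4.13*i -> [-9.64, -13.77, -17.9, -22.03, -26.16]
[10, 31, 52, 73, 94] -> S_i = 10 + 21*i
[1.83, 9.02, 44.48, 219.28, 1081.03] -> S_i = 1.83*4.93^i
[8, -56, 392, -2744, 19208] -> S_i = 8*-7^i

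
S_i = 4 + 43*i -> [4, 47, 90, 133, 176]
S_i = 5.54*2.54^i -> [5.54, 14.07, 35.74, 90.78, 230.59]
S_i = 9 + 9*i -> [9, 18, 27, 36, 45]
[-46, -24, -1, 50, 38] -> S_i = Random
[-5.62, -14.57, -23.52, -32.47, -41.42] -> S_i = -5.62 + -8.95*i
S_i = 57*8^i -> [57, 456, 3648, 29184, 233472]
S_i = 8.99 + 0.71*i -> [8.99, 9.7, 10.41, 11.12, 11.83]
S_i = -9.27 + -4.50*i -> [-9.27, -13.77, -18.27, -22.77, -27.27]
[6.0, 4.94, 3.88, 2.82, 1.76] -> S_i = 6.00 + -1.06*i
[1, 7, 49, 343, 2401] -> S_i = 1*7^i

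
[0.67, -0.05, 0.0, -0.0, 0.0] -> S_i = 0.67*(-0.08)^i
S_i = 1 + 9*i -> [1, 10, 19, 28, 37]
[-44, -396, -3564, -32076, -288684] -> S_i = -44*9^i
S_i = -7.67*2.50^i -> [-7.67, -19.18, -47.94, -119.84, -299.61]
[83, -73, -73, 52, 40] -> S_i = Random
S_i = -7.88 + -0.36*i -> [-7.88, -8.24, -8.6, -8.96, -9.32]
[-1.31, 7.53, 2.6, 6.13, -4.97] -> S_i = Random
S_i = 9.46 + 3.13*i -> [9.46, 12.59, 15.72, 18.85, 21.98]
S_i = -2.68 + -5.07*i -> [-2.68, -7.75, -12.82, -17.89, -22.96]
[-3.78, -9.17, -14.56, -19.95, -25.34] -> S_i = -3.78 + -5.39*i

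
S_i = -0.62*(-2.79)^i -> [-0.62, 1.73, -4.83, 13.46, -37.57]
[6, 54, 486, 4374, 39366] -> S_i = 6*9^i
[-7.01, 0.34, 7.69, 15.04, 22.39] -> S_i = -7.01 + 7.35*i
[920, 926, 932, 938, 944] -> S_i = 920 + 6*i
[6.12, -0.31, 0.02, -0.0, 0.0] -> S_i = 6.12*(-0.05)^i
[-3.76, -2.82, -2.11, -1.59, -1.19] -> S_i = -3.76*0.75^i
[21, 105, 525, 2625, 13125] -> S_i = 21*5^i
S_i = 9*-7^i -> [9, -63, 441, -3087, 21609]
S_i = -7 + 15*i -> [-7, 8, 23, 38, 53]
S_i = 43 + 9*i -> [43, 52, 61, 70, 79]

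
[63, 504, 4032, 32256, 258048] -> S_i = 63*8^i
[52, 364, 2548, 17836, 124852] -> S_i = 52*7^i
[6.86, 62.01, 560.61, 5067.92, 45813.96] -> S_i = 6.86*9.04^i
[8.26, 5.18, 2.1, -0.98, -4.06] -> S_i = 8.26 + -3.08*i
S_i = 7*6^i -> [7, 42, 252, 1512, 9072]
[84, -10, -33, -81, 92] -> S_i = Random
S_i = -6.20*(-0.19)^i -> [-6.2, 1.18, -0.22, 0.04, -0.01]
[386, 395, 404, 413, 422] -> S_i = 386 + 9*i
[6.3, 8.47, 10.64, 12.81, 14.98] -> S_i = 6.30 + 2.17*i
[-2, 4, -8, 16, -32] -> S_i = -2*-2^i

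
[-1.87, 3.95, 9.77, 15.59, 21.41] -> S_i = -1.87 + 5.82*i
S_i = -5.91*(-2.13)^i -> [-5.91, 12.59, -26.81, 57.11, -121.65]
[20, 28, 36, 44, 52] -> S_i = 20 + 8*i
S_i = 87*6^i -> [87, 522, 3132, 18792, 112752]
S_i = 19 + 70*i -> [19, 89, 159, 229, 299]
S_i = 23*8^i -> [23, 184, 1472, 11776, 94208]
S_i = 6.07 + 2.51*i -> [6.07, 8.58, 11.09, 13.6, 16.11]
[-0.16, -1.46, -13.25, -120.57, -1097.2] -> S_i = -0.16*9.10^i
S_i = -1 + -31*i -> [-1, -32, -63, -94, -125]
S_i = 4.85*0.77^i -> [4.85, 3.73, 2.88, 2.21, 1.7]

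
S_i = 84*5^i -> [84, 420, 2100, 10500, 52500]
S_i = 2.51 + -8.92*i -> [2.51, -6.41, -15.33, -24.25, -33.17]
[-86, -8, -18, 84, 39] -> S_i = Random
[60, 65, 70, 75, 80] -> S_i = 60 + 5*i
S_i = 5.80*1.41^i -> [5.8, 8.18, 11.53, 16.26, 22.92]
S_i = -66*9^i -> [-66, -594, -5346, -48114, -433026]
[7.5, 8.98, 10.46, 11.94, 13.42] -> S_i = 7.50 + 1.48*i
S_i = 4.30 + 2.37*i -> [4.3, 6.67, 9.04, 11.41, 13.78]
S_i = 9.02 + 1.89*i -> [9.02, 10.91, 12.8, 14.69, 16.58]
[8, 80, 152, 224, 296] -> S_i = 8 + 72*i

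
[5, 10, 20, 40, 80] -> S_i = 5*2^i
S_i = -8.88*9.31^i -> [-8.88, -82.67, -769.68, -7165.76, -66713.19]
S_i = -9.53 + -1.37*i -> [-9.53, -10.9, -12.27, -13.64, -15.01]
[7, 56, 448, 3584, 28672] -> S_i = 7*8^i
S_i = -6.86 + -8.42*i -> [-6.86, -15.28, -23.7, -32.12, -40.54]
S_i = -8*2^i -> [-8, -16, -32, -64, -128]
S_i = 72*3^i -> [72, 216, 648, 1944, 5832]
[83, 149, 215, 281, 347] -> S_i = 83 + 66*i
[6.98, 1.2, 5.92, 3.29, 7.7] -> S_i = Random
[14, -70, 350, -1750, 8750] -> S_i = 14*-5^i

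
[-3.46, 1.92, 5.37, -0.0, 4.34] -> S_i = Random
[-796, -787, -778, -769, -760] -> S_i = -796 + 9*i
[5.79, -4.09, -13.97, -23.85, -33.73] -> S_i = 5.79 + -9.88*i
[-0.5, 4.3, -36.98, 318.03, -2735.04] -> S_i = -0.50*(-8.60)^i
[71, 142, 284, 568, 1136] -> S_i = 71*2^i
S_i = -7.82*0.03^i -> [-7.82, -0.23, -0.01, -0.0, -0.0]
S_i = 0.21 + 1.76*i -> [0.21, 1.97, 3.73, 5.49, 7.25]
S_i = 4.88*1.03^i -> [4.88, 5.03, 5.18, 5.33, 5.49]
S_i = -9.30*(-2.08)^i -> [-9.3, 19.34, -40.24, 83.69, -174.07]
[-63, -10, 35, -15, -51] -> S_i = Random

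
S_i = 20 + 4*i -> [20, 24, 28, 32, 36]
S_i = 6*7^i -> [6, 42, 294, 2058, 14406]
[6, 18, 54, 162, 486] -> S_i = 6*3^i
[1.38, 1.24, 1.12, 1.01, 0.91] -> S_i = 1.38*0.90^i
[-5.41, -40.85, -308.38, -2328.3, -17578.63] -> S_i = -5.41*7.55^i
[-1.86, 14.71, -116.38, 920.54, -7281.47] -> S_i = -1.86*(-7.91)^i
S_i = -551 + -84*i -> [-551, -635, -719, -803, -887]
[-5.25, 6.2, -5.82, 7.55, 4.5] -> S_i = Random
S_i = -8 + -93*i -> [-8, -101, -194, -287, -380]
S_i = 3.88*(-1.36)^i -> [3.88, -5.28, 7.18, -9.76, 13.27]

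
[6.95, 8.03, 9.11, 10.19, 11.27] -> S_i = 6.95 + 1.08*i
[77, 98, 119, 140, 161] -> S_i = 77 + 21*i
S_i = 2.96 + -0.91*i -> [2.96, 2.05, 1.14, 0.23, -0.68]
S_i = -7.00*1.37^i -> [-7.0, -9.59, -13.14, -18.0, -24.66]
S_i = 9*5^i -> [9, 45, 225, 1125, 5625]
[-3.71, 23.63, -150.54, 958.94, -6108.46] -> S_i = -3.71*(-6.37)^i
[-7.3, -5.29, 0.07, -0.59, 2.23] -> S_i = Random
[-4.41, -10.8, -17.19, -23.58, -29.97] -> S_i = -4.41 + -6.39*i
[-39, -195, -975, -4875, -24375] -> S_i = -39*5^i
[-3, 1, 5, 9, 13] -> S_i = -3 + 4*i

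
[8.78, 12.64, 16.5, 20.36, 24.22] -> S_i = 8.78 + 3.86*i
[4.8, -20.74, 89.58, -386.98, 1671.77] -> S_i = 4.80*(-4.32)^i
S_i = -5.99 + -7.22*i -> [-5.99, -13.21, -20.43, -27.65, -34.87]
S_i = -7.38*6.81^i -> [-7.38, -50.26, -342.26, -2330.76, -15872.48]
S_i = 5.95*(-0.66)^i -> [5.95, -3.93, 2.59, -1.71, 1.13]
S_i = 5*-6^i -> [5, -30, 180, -1080, 6480]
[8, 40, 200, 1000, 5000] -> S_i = 8*5^i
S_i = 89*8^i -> [89, 712, 5696, 45568, 364544]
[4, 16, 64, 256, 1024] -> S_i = 4*4^i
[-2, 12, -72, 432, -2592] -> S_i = -2*-6^i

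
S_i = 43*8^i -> [43, 344, 2752, 22016, 176128]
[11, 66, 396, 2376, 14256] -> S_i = 11*6^i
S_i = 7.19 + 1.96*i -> [7.19, 9.15, 11.11, 13.07, 15.03]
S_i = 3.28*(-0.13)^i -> [3.28, -0.43, 0.06, -0.01, 0.0]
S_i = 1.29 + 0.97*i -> [1.29, 2.26, 3.23, 4.2, 5.17]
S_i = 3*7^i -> [3, 21, 147, 1029, 7203]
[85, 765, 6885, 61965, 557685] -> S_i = 85*9^i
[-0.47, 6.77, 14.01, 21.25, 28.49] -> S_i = -0.47 + 7.24*i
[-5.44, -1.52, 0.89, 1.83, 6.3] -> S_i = Random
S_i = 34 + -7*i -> [34, 27, 20, 13, 6]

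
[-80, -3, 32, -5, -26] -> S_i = Random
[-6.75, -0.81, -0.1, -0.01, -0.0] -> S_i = -6.75*0.12^i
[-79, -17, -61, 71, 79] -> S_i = Random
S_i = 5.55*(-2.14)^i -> [5.55, -11.88, 25.42, -54.39, 116.4]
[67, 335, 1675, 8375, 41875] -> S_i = 67*5^i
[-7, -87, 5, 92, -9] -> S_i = Random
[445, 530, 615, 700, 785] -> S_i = 445 + 85*i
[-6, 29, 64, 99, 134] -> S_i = -6 + 35*i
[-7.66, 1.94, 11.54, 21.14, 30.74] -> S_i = -7.66 + 9.60*i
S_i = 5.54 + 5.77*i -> [5.54, 11.31, 17.08, 22.85, 28.62]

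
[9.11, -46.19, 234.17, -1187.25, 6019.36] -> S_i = 9.11*(-5.07)^i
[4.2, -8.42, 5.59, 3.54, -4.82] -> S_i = Random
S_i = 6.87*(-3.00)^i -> [6.87, -20.61, 61.83, -185.49, 556.47]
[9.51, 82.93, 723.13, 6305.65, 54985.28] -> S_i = 9.51*8.72^i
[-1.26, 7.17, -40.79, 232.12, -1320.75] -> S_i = -1.26*(-5.69)^i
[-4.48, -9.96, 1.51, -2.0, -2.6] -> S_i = Random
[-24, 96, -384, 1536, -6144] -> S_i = -24*-4^i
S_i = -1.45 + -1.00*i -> [-1.45, -2.45, -3.45, -4.45, -5.45]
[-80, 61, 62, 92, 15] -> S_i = Random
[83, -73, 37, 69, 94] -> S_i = Random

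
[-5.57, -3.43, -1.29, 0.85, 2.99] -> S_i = -5.57 + 2.14*i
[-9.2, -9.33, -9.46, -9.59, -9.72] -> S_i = -9.20 + -0.13*i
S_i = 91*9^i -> [91, 819, 7371, 66339, 597051]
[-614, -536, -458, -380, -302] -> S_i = -614 + 78*i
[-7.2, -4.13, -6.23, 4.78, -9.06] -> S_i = Random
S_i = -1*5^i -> [-1, -5, -25, -125, -625]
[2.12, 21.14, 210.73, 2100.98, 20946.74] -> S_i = 2.12*9.97^i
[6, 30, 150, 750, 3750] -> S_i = 6*5^i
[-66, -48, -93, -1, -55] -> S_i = Random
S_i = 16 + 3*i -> [16, 19, 22, 25, 28]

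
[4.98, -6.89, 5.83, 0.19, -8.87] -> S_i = Random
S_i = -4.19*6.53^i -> [-4.19, -27.36, -178.67, -1166.68, -7618.45]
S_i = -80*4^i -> [-80, -320, -1280, -5120, -20480]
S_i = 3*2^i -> [3, 6, 12, 24, 48]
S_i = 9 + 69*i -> [9, 78, 147, 216, 285]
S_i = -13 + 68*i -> [-13, 55, 123, 191, 259]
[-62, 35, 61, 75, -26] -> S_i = Random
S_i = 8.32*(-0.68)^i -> [8.32, -5.66, 3.85, -2.62, 1.78]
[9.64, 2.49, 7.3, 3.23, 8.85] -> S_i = Random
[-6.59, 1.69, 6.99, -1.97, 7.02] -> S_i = Random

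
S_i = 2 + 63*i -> [2, 65, 128, 191, 254]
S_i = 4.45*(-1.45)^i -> [4.45, -6.45, 9.36, -13.57, 19.67]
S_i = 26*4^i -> [26, 104, 416, 1664, 6656]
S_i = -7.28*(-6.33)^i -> [-7.28, 46.08, -291.7, 1846.47, -11688.16]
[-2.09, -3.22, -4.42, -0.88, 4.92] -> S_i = Random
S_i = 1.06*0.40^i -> [1.06, 0.42, 0.17, 0.07, 0.03]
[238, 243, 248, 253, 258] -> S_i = 238 + 5*i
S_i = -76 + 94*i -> [-76, 18, 112, 206, 300]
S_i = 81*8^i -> [81, 648, 5184, 41472, 331776]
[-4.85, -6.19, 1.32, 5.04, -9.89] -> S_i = Random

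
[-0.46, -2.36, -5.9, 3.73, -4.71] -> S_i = Random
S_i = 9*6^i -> [9, 54, 324, 1944, 11664]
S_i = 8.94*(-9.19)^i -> [8.94, -82.16, 755.04, -6938.79, 63767.53]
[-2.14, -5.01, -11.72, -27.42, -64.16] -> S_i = -2.14*2.34^i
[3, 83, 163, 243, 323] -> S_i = 3 + 80*i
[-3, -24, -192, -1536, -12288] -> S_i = -3*8^i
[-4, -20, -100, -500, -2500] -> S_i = -4*5^i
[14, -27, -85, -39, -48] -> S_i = Random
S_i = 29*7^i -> [29, 203, 1421, 9947, 69629]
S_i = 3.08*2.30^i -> [3.08, 7.08, 16.29, 37.47, 86.19]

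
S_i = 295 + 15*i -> [295, 310, 325, 340, 355]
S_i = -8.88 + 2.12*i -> [-8.88, -6.76, -4.64, -2.52, -0.4]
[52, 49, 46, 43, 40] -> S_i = 52 + -3*i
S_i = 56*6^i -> [56, 336, 2016, 12096, 72576]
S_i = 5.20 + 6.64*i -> [5.2, 11.84, 18.48, 25.12, 31.76]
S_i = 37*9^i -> [37, 333, 2997, 26973, 242757]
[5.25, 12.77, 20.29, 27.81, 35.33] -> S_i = 5.25 + 7.52*i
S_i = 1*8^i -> [1, 8, 64, 512, 4096]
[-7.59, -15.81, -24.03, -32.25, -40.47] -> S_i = -7.59 + -8.22*i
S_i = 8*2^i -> [8, 16, 32, 64, 128]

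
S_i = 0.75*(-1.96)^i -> [0.75, -1.47, 2.88, -5.65, 11.07]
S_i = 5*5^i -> [5, 25, 125, 625, 3125]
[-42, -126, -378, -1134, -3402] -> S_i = -42*3^i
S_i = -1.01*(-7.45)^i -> [-1.01, 7.52, -56.06, 417.63, -3111.33]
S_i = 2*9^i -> [2, 18, 162, 1458, 13122]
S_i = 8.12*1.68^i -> [8.12, 13.64, 22.92, 38.5, 64.68]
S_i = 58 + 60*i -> [58, 118, 178, 238, 298]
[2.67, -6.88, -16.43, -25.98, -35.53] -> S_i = 2.67 + -9.55*i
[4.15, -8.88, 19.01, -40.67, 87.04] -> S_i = 4.15*(-2.14)^i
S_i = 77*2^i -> [77, 154, 308, 616, 1232]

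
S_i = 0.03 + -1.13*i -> [0.03, -1.1, -2.23, -3.36, -4.49]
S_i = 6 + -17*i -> [6, -11, -28, -45, -62]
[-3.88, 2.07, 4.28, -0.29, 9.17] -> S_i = Random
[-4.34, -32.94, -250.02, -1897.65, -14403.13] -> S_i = -4.34*7.59^i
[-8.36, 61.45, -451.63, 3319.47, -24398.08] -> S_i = -8.36*(-7.35)^i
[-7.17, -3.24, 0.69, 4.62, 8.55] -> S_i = -7.17 + 3.93*i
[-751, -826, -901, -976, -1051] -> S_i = -751 + -75*i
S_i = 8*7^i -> [8, 56, 392, 2744, 19208]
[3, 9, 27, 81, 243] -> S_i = 3*3^i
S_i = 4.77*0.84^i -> [4.77, 4.01, 3.37, 2.83, 2.37]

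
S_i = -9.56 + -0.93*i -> [-9.56, -10.49, -11.42, -12.35, -13.28]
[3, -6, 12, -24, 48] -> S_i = 3*-2^i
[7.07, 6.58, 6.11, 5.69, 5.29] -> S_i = 7.07*0.93^i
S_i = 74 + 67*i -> [74, 141, 208, 275, 342]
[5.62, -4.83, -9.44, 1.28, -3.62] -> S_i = Random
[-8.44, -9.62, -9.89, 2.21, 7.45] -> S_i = Random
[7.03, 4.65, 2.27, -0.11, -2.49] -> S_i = 7.03 + -2.38*i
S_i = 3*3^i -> [3, 9, 27, 81, 243]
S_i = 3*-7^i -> [3, -21, 147, -1029, 7203]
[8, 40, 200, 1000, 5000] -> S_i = 8*5^i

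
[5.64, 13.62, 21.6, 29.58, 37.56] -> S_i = 5.64 + 7.98*i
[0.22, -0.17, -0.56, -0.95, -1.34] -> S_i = 0.22 + -0.39*i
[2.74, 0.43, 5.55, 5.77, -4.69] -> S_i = Random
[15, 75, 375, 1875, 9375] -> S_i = 15*5^i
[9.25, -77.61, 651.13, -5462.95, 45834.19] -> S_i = 9.25*(-8.39)^i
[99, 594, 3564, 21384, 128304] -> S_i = 99*6^i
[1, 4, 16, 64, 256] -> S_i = 1*4^i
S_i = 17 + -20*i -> [17, -3, -23, -43, -63]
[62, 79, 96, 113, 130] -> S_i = 62 + 17*i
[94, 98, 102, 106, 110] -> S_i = 94 + 4*i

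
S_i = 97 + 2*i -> [97, 99, 101, 103, 105]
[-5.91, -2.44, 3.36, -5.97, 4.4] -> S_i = Random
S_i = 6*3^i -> [6, 18, 54, 162, 486]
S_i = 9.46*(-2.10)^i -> [9.46, -19.87, 41.72, -87.61, 183.98]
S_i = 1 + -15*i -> [1, -14, -29, -44, -59]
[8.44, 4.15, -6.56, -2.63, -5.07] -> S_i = Random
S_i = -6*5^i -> [-6, -30, -150, -750, -3750]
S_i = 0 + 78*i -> [0, 78, 156, 234, 312]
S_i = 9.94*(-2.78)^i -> [9.94, -27.63, 76.82, -213.56, 593.7]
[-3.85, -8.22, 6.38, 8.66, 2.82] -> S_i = Random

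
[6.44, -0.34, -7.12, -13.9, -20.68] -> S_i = 6.44 + -6.78*i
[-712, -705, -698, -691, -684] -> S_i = -712 + 7*i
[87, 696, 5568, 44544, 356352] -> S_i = 87*8^i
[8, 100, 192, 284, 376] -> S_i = 8 + 92*i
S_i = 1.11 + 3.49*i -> [1.11, 4.6, 8.09, 11.58, 15.07]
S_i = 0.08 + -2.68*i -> [0.08, -2.6, -5.28, -7.96, -10.64]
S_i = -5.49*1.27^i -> [-5.49, -6.97, -8.85, -11.25, -14.28]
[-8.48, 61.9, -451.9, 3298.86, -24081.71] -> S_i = -8.48*(-7.30)^i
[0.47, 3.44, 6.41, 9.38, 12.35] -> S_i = 0.47 + 2.97*i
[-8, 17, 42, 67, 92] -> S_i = -8 + 25*i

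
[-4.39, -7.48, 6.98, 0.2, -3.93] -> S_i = Random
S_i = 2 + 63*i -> [2, 65, 128, 191, 254]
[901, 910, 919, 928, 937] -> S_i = 901 + 9*i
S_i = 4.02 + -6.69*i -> [4.02, -2.67, -9.36, -16.05, -22.74]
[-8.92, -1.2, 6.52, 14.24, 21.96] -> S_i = -8.92 + 7.72*i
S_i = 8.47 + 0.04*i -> [8.47, 8.51, 8.55, 8.59, 8.63]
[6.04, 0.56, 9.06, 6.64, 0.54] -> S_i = Random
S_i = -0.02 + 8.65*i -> [-0.02, 8.63, 17.28, 25.93, 34.58]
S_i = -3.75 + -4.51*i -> [-3.75, -8.26, -12.77, -17.28, -21.79]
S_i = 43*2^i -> [43, 86, 172, 344, 688]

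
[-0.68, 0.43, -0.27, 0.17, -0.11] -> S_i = -0.68*(-0.63)^i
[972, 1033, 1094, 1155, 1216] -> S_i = 972 + 61*i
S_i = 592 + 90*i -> [592, 682, 772, 862, 952]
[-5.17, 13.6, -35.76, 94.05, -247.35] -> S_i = -5.17*(-2.63)^i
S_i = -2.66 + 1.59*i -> [-2.66, -1.07, 0.52, 2.11, 3.7]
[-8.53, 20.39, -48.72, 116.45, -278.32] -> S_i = -8.53*(-2.39)^i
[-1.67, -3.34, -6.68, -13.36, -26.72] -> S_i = -1.67*2.00^i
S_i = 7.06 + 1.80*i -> [7.06, 8.86, 10.66, 12.46, 14.26]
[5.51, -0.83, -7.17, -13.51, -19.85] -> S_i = 5.51 + -6.34*i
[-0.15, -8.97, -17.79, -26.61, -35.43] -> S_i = -0.15 + -8.82*i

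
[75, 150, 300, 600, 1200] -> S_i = 75*2^i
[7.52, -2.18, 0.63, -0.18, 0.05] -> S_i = 7.52*(-0.29)^i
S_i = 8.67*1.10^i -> [8.67, 9.54, 10.49, 11.54, 12.69]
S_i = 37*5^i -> [37, 185, 925, 4625, 23125]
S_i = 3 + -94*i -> [3, -91, -185, -279, -373]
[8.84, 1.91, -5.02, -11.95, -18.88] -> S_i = 8.84 + -6.93*i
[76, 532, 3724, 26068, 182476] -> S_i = 76*7^i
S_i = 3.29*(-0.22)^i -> [3.29, -0.72, 0.16, -0.04, 0.01]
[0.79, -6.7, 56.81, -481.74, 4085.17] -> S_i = 0.79*(-8.48)^i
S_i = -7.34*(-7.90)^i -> [-7.34, 57.99, -458.09, 3618.91, -28589.36]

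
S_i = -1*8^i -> [-1, -8, -64, -512, -4096]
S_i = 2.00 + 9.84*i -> [2.0, 11.84, 21.68, 31.52, 41.36]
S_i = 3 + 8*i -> [3, 11, 19, 27, 35]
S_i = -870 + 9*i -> [-870, -861, -852, -843, -834]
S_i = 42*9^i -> [42, 378, 3402, 30618, 275562]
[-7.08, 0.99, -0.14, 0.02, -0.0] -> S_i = -7.08*(-0.14)^i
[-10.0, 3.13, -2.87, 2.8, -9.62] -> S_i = Random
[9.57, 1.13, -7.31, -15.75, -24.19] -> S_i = 9.57 + -8.44*i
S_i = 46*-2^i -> [46, -92, 184, -368, 736]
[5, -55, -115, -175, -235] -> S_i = 5 + -60*i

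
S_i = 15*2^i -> [15, 30, 60, 120, 240]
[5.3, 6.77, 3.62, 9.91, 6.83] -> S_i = Random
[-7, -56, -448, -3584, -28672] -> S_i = -7*8^i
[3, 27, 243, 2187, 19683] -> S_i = 3*9^i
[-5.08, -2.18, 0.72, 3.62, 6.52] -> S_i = -5.08 + 2.90*i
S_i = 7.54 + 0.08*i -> [7.54, 7.62, 7.7, 7.78, 7.86]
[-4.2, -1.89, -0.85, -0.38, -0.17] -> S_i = -4.20*0.45^i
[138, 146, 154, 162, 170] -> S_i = 138 + 8*i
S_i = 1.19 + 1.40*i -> [1.19, 2.59, 3.99, 5.39, 6.79]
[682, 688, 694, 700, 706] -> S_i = 682 + 6*i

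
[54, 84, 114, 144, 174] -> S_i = 54 + 30*i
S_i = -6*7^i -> [-6, -42, -294, -2058, -14406]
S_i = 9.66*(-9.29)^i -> [9.66, -89.74, 833.7, -7745.05, 71951.52]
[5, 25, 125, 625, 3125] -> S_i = 5*5^i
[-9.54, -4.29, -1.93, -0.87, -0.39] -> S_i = -9.54*0.45^i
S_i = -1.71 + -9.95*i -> [-1.71, -11.66, -21.61, -31.56, -41.51]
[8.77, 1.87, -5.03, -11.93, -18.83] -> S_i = 8.77 + -6.90*i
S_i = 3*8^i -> [3, 24, 192, 1536, 12288]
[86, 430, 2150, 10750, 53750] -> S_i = 86*5^i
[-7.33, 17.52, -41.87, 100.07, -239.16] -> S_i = -7.33*(-2.39)^i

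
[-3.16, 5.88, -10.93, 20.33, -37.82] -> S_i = -3.16*(-1.86)^i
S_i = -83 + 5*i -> [-83, -78, -73, -68, -63]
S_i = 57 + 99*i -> [57, 156, 255, 354, 453]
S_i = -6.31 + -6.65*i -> [-6.31, -12.96, -19.61, -26.26, -32.91]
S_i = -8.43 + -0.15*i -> [-8.43, -8.58, -8.73, -8.88, -9.03]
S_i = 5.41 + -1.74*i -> [5.41, 3.67, 1.93, 0.19, -1.55]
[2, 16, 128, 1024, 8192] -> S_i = 2*8^i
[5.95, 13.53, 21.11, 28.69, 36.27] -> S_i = 5.95 + 7.58*i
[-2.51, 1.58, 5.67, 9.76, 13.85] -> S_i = -2.51 + 4.09*i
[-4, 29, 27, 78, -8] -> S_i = Random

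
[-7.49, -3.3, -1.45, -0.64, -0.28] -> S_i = -7.49*0.44^i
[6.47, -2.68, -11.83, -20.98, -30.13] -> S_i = 6.47 + -9.15*i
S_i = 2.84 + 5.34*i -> [2.84, 8.18, 13.52, 18.86, 24.2]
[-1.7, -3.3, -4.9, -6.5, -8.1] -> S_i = -1.70 + -1.60*i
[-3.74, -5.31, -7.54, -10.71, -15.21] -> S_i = -3.74*1.42^i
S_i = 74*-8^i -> [74, -592, 4736, -37888, 303104]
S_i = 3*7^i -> [3, 21, 147, 1029, 7203]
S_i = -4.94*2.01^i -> [-4.94, -9.93, -19.96, -40.12, -80.63]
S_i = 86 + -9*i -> [86, 77, 68, 59, 50]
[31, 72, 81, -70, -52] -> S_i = Random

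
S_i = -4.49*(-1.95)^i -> [-4.49, 8.76, -17.07, 33.29, -64.92]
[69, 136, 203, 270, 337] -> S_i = 69 + 67*i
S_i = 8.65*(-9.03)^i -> [8.65, -78.11, 705.33, -6369.12, 57513.14]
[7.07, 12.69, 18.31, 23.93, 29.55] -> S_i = 7.07 + 5.62*i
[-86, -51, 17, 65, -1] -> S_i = Random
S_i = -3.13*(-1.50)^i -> [-3.13, 4.7, -7.04, 10.56, -15.85]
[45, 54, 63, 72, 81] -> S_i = 45 + 9*i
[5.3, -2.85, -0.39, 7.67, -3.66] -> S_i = Random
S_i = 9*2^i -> [9, 18, 36, 72, 144]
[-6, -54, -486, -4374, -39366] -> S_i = -6*9^i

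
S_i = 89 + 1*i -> [89, 90, 91, 92, 93]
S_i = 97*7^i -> [97, 679, 4753, 33271, 232897]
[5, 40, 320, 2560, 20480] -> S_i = 5*8^i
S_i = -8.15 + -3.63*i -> [-8.15, -11.78, -15.41, -19.04, -22.67]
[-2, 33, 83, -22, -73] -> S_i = Random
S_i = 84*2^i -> [84, 168, 336, 672, 1344]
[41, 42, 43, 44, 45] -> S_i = 41 + 1*i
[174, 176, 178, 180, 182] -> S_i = 174 + 2*i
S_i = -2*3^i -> [-2, -6, -18, -54, -162]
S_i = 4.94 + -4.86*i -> [4.94, 0.08, -4.78, -9.64, -14.5]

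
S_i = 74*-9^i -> [74, -666, 5994, -53946, 485514]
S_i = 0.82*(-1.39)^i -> [0.82, -1.14, 1.58, -2.2, 3.06]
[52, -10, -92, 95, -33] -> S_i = Random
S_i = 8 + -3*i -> [8, 5, 2, -1, -4]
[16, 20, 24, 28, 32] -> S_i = 16 + 4*i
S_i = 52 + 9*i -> [52, 61, 70, 79, 88]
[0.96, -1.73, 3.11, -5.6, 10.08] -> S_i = 0.96*(-1.80)^i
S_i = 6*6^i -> [6, 36, 216, 1296, 7776]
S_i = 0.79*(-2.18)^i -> [0.79, -1.72, 3.75, -8.18, 17.84]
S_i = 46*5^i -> [46, 230, 1150, 5750, 28750]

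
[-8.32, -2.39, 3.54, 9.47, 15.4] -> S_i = -8.32 + 5.93*i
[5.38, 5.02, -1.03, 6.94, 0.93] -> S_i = Random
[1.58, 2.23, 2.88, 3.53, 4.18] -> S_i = 1.58 + 0.65*i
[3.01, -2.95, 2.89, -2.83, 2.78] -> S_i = 3.01*(-0.98)^i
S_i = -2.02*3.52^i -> [-2.02, -7.11, -25.03, -88.1, -310.11]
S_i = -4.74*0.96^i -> [-4.74, -4.55, -4.37, -4.19, -4.03]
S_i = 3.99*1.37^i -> [3.99, 5.47, 7.49, 10.26, 14.06]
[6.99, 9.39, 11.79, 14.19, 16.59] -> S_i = 6.99 + 2.40*i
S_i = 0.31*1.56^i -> [0.31, 0.48, 0.75, 1.18, 1.84]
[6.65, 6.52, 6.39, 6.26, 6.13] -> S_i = 6.65*0.98^i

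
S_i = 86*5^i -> [86, 430, 2150, 10750, 53750]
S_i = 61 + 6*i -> [61, 67, 73, 79, 85]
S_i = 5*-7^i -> [5, -35, 245, -1715, 12005]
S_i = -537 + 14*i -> [-537, -523, -509, -495, -481]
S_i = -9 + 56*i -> [-9, 47, 103, 159, 215]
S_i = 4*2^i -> [4, 8, 16, 32, 64]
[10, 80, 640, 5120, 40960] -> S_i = 10*8^i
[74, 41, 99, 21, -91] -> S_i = Random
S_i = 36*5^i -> [36, 180, 900, 4500, 22500]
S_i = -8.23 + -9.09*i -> [-8.23, -17.32, -26.41, -35.5, -44.59]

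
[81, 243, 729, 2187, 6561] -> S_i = 81*3^i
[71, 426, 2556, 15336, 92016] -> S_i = 71*6^i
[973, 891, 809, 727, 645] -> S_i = 973 + -82*i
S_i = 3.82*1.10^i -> [3.82, 4.2, 4.62, 5.08, 5.59]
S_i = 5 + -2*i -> [5, 3, 1, -1, -3]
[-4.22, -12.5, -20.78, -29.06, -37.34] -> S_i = -4.22 + -8.28*i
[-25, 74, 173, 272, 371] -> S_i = -25 + 99*i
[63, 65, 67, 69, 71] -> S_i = 63 + 2*i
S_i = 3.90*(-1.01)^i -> [3.9, -3.94, 3.98, -4.02, 4.06]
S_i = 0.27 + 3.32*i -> [0.27, 3.59, 6.91, 10.23, 13.55]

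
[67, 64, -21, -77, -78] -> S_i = Random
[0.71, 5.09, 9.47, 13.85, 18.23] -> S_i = 0.71 + 4.38*i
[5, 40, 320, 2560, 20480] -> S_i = 5*8^i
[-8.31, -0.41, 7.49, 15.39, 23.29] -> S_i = -8.31 + 7.90*i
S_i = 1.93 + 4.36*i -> [1.93, 6.29, 10.65, 15.01, 19.37]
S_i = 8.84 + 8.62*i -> [8.84, 17.46, 26.08, 34.7, 43.32]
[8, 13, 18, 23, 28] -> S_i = 8 + 5*i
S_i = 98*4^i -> [98, 392, 1568, 6272, 25088]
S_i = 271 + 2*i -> [271, 273, 275, 277, 279]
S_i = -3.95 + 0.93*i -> [-3.95, -3.02, -2.09, -1.16, -0.23]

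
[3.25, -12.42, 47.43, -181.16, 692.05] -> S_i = 3.25*(-3.82)^i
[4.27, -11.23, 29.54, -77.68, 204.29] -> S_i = 4.27*(-2.63)^i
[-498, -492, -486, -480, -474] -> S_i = -498 + 6*i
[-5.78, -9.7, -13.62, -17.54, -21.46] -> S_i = -5.78 + -3.92*i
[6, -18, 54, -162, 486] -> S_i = 6*-3^i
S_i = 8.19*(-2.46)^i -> [8.19, -20.15, 49.56, -121.92, 299.93]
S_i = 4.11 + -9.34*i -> [4.11, -5.23, -14.57, -23.91, -33.25]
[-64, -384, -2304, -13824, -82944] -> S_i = -64*6^i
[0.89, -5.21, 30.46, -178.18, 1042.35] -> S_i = 0.89*(-5.85)^i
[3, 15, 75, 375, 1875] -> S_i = 3*5^i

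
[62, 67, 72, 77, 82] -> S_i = 62 + 5*i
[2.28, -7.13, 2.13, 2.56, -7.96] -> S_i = Random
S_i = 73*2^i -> [73, 146, 292, 584, 1168]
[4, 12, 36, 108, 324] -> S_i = 4*3^i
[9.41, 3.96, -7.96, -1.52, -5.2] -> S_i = Random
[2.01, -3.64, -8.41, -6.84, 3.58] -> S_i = Random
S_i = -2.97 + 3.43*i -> [-2.97, 0.46, 3.89, 7.32, 10.75]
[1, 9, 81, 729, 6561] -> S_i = 1*9^i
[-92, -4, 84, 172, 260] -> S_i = -92 + 88*i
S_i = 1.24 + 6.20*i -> [1.24, 7.44, 13.64, 19.84, 26.04]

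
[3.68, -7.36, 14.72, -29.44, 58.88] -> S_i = 3.68*(-2.00)^i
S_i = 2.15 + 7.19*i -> [2.15, 9.34, 16.53, 23.72, 30.91]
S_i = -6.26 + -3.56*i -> [-6.26, -9.82, -13.38, -16.94, -20.5]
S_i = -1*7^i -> [-1, -7, -49, -343, -2401]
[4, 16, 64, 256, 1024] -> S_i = 4*4^i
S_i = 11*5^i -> [11, 55, 275, 1375, 6875]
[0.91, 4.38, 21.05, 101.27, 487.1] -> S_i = 0.91*4.81^i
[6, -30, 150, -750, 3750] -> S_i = 6*-5^i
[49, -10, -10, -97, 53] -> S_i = Random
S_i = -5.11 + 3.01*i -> [-5.11, -2.1, 0.91, 3.92, 6.93]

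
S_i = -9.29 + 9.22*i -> [-9.29, -0.07, 9.15, 18.37, 27.59]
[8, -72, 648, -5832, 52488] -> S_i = 8*-9^i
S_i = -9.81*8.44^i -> [-9.81, -82.8, -698.8, -5897.89, -49778.15]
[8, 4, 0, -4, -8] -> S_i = 8 + -4*i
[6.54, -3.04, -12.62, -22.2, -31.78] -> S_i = 6.54 + -9.58*i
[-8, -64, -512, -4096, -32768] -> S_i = -8*8^i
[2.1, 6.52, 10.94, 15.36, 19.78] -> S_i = 2.10 + 4.42*i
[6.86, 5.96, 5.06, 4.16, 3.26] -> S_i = 6.86 + -0.90*i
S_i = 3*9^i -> [3, 27, 243, 2187, 19683]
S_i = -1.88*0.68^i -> [-1.88, -1.28, -0.87, -0.59, -0.4]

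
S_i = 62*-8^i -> [62, -496, 3968, -31744, 253952]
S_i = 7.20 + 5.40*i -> [7.2, 12.6, 18.0, 23.4, 28.8]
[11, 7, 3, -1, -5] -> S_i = 11 + -4*i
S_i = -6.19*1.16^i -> [-6.19, -7.18, -8.33, -9.66, -11.21]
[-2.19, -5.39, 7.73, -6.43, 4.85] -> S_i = Random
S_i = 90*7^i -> [90, 630, 4410, 30870, 216090]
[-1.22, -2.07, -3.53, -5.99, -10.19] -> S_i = -1.22*1.70^i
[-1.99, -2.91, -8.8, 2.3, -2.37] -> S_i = Random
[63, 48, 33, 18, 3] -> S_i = 63 + -15*i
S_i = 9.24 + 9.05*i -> [9.24, 18.29, 27.34, 36.39, 45.44]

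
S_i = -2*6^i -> [-2, -12, -72, -432, -2592]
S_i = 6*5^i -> [6, 30, 150, 750, 3750]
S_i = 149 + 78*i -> [149, 227, 305, 383, 461]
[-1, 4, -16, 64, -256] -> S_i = -1*-4^i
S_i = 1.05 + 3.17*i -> [1.05, 4.22, 7.39, 10.56, 13.73]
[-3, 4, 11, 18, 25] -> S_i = -3 + 7*i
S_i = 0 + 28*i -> [0, 28, 56, 84, 112]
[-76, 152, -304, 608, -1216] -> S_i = -76*-2^i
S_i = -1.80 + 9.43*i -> [-1.8, 7.63, 17.06, 26.49, 35.92]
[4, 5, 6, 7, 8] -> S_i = 4 + 1*i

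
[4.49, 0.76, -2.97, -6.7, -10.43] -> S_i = 4.49 + -3.73*i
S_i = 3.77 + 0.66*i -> [3.77, 4.43, 5.09, 5.75, 6.41]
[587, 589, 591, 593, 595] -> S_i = 587 + 2*i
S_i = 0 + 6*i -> [0, 6, 12, 18, 24]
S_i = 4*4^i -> [4, 16, 64, 256, 1024]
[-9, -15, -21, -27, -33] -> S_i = -9 + -6*i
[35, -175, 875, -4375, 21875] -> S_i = 35*-5^i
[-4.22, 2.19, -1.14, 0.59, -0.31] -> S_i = -4.22*(-0.52)^i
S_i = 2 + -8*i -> [2, -6, -14, -22, -30]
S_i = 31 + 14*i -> [31, 45, 59, 73, 87]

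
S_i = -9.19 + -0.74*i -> [-9.19, -9.93, -10.67, -11.41, -12.15]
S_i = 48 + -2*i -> [48, 46, 44, 42, 40]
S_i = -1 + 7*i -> [-1, 6, 13, 20, 27]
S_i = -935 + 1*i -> [-935, -934, -933, -932, -931]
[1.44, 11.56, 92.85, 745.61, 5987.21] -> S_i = 1.44*8.03^i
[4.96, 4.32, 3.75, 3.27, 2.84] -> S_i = 4.96*0.87^i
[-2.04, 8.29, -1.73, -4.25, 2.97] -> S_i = Random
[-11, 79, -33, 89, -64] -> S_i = Random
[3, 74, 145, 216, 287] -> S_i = 3 + 71*i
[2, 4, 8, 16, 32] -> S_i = 2*2^i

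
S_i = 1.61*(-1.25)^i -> [1.61, -2.01, 2.52, -3.14, 3.93]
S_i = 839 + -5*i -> [839, 834, 829, 824, 819]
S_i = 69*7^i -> [69, 483, 3381, 23667, 165669]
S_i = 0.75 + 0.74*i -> [0.75, 1.49, 2.23, 2.97, 3.71]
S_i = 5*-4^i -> [5, -20, 80, -320, 1280]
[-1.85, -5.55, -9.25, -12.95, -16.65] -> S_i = -1.85 + -3.70*i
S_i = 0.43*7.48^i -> [0.43, 3.22, 24.06, 179.96, 1346.09]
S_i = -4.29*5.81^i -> [-4.29, -24.92, -144.81, -841.37, -4888.34]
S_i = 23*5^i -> [23, 115, 575, 2875, 14375]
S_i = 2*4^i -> [2, 8, 32, 128, 512]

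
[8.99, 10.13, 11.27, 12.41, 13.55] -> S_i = 8.99 + 1.14*i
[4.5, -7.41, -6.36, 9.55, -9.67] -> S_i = Random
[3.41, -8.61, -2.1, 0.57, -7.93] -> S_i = Random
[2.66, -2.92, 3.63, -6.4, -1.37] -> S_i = Random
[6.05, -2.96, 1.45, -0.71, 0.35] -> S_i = 6.05*(-0.49)^i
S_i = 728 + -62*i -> [728, 666, 604, 542, 480]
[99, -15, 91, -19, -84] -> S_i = Random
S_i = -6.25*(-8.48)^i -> [-6.25, 53.0, -449.44, 3811.25, -32319.41]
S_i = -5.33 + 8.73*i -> [-5.33, 3.4, 12.13, 20.86, 29.59]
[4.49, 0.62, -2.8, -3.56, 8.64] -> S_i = Random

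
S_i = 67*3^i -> [67, 201, 603, 1809, 5427]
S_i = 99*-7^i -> [99, -693, 4851, -33957, 237699]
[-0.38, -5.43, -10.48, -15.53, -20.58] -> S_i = -0.38 + -5.05*i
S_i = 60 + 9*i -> [60, 69, 78, 87, 96]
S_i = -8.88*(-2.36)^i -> [-8.88, 20.96, -49.46, 116.72, -275.46]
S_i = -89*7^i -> [-89, -623, -4361, -30527, -213689]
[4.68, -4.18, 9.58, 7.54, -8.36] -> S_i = Random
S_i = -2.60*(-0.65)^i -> [-2.6, 1.69, -1.1, 0.71, -0.46]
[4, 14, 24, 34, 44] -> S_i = 4 + 10*i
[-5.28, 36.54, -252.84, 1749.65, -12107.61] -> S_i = -5.28*(-6.92)^i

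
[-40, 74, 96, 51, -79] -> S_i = Random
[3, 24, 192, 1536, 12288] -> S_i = 3*8^i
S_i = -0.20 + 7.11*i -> [-0.2, 6.91, 14.02, 21.13, 28.24]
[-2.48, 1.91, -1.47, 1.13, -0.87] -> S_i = -2.48*(-0.77)^i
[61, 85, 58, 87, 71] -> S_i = Random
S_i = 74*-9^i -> [74, -666, 5994, -53946, 485514]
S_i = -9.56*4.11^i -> [-9.56, -39.29, -161.49, -663.72, -2727.88]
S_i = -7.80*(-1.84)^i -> [-7.8, 14.35, -26.41, 48.59, -89.41]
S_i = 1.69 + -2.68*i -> [1.69, -0.99, -3.67, -6.35, -9.03]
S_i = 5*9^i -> [5, 45, 405, 3645, 32805]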